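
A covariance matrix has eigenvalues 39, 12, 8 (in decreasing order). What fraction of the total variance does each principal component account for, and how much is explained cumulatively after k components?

Step 1 — total variance = trace(Sigma) = Σ λ_i = 39 + 12 + 8 = 59.

Step 2 — fraction explained by component i = λ_i / Σ λ:
  PC1: 39/59 = 0.661
  PC2: 12/59 = 0.2034
  PC3: 8/59 = 0.1356

Step 3 — cumulative fraction after k components = (λ_1 + ... + λ_k) / Σ λ:
  k = 1: 39/59 = 0.661
  k = 2: (39 + 12)/59 = 51/59 = 0.8644
  k = 3: (39 + 12 + 8)/59 = 59/59 = 1

Summary (fraction, with percent):

explained: PC1 0.661 (66.1%), PC2 0.2034 (20.34%), PC3 0.1356 (13.56%);  cumulative: 0.661, 0.8644, 1


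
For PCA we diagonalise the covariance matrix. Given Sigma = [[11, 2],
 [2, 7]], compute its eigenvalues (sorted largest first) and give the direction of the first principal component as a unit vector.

Step 1 — characteristic polynomial of 2×2 Sigma:
  det(Sigma - λI) = λ² - trace · λ + det = 0.
  trace = 11 + 7 = 18, det = 11·7 - (2)² = 73.
Step 2 — discriminant:
  Δ = trace² - 4·det = 324 - 292 = 32.
Step 3 — eigenvalues:
  λ = (trace ± √Δ)/2 = (18 ± 5.6569)/2,
  λ_1 = 11.8284,  λ_2 = 6.1716.

Step 4 — unit eigenvector for λ_1: solve (Sigma - λ_1 I)v = 0. First row:
  (11 - 11.8284)·v_x + (2)·v_y = 0, i.e. (-0.8284)·v_x + (2)·v_y = 0,
  so v ∝ (b, λ_1 - a) = (2, 0.8284) = u.
  ||u|| = √((2)² + (0.8284)²) = √(4.6863) ≈ 2.1648,
  v_1 = u/||u|| ≈ (0.9239, 0.3827) (||v_1|| = 1).

λ_1 = 11.8284,  λ_2 = 6.1716;  v_1 ≈ (0.9239, 0.3827)


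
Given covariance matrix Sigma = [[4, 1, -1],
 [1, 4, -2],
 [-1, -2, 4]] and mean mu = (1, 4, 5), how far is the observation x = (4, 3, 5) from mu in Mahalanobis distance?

Step 1 — centre the observation: (x - mu) = (3, -1, 0).

Step 2 — invert Sigma (cofactor / det for 3×3, or solve directly):
  Sigma^{-1} = [[0.2727, -0.0455, 0.0455],
 [-0.0455, 0.3409, 0.1591],
 [0.0455, 0.1591, 0.3409]].

Step 3 — form the quadratic (x - mu)^T · Sigma^{-1} · (x - mu):
  Sigma^{-1} · (x - mu) = (0.8636, -0.4773, -0.0227).
  (x - mu)^T · [Sigma^{-1} · (x - mu)] = (3)·(0.8636) + (-1)·(-0.4773) + (0)·(-0.0227) = 3.0682.

Step 4 — take square root: d = √(3.0682) ≈ 1.7516.

d(x, mu) = √(3.0682) ≈ 1.7516


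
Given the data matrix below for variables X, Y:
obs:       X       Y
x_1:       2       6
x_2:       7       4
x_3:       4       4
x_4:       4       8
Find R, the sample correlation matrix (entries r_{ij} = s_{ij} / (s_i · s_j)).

Step 1 — column means:
  mean(X) = (2 + 7 + 4 + 4) / 4 = 17/4 = 4.25
  mean(Y) = (6 + 4 + 4 + 8) / 4 = 22/4 = 5.5

Step 2 — sample variances and covariances s[i,j] = (1/(n-1)) · Σ_k (x_{k,i} - mean_i) · (x_{k,j} - mean_j), with n-1 = 3:
  s[X,X] = ((-2.25)·(-2.25) + (2.75)·(2.75) + (-0.25)·(-0.25) + (-0.25)·(-0.25)) / 3 = 12.75/3 = 4.25
  s[X,Y] = ((-2.25)·(0.5) + (2.75)·(-1.5) + (-0.25)·(-1.5) + (-0.25)·(2.5)) / 3 = -5.5/3 = -1.8333
  s[Y,Y] = ((0.5)·(0.5) + (-1.5)·(-1.5) + (-1.5)·(-1.5) + (2.5)·(2.5)) / 3 = 11/3 = 3.6667
  Sample standard deviations s_i = √(s[i,i]):
  s(X) = √(4.25) = 2.0616
  s(Y) = √(3.6667) = 1.9149

Step 3 — r_{ij} = s_{ij} / (s_i · s_j):
  r[X,X] = 1 (diagonal).
  r[X,Y] = -1.8333 / (2.0616 · 1.9149) = -1.8333 / 3.9476 = -0.4644
  r[Y,Y] = 1 (diagonal).

R is symmetric with unit diagonal. Assembling:

R = [[1, -0.4644],
 [-0.4644, 1]]


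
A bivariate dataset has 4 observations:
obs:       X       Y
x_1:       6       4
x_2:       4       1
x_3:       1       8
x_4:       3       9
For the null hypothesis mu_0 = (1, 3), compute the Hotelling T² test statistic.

Step 1 — sample mean vector:
  mean(X) = (6 + 4 + 1 + 3) / 4 = 14/4 = 3.5
  mean(Y) = (4 + 1 + 8 + 9) / 4 = 22/4 = 5.5
  x̄ = (3.5, 5.5),  deviation x̄ - mu_0 = (3.5, 5.5) - (1, 3) = (2.5, 2.5).

Step 2 — sample covariance matrix, S[i,j] = (1/(n-1)) · Σ_k (x_{k,i} - mean_i) · (x_{k,j} - mean_j), divisor n-1 = 3:
  S[X,X] = ((2.5)·(2.5) + (0.5)·(0.5) + (-2.5)·(-2.5) + (-0.5)·(-0.5)) / 3 = 13/3 = 4.3333
  S[X,Y] = ((2.5)·(-1.5) + (0.5)·(-4.5) + (-2.5)·(2.5) + (-0.5)·(3.5)) / 3 = -14/3 = -4.6667
  S[Y,Y] = ((-1.5)·(-1.5) + (-4.5)·(-4.5) + (2.5)·(2.5) + (3.5)·(3.5)) / 3 = 41/3 = 13.6667
  S = [[4.3333, -4.6667],
 [-4.6667, 13.6667]].

Step 3 — invert S. det(S) = 4.3333·13.6667 - (-4.6667)² = 37.4444.
  S^{-1} = (1/det) · [[d, -b], [-b, a]] = [[0.365, 0.1246],
 [0.1246, 0.1157]].

Step 4 — quadratic form (x̄ - mu_0)^T · S^{-1} · (x̄ - mu_0):
  S^{-1} · (x̄ - mu_0) = (1.224, 0.6009),
  (x̄ - mu_0)^T · [...] = (2.5)·(1.224) + (2.5)·(0.6009) = 4.5623.

Step 5 — scale by n: T² = 4 · 4.5623 = 18.2493.

T² ≈ 18.2493


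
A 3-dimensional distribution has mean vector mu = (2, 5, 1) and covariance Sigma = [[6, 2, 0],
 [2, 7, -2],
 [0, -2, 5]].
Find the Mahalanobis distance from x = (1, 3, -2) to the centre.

Step 1 — centre the observation: (x - mu) = (-1, -2, -3).

Step 2 — invert Sigma (cofactor / det for 3×3, or solve directly):
  Sigma^{-1} = [[0.1867, -0.0602, -0.0241],
 [-0.0602, 0.1807, 0.0723],
 [-0.0241, 0.0723, 0.2289]].

Step 3 — form the quadratic (x - mu)^T · Sigma^{-1} · (x - mu):
  Sigma^{-1} · (x - mu) = (0.006, -0.5181, -0.8072).
  (x - mu)^T · [Sigma^{-1} · (x - mu)] = (-1)·(0.006) + (-2)·(-0.5181) + (-3)·(-0.8072) = 3.4518.

Step 4 — take square root: d = √(3.4518) ≈ 1.8579.

d(x, mu) = √(3.4518) ≈ 1.8579


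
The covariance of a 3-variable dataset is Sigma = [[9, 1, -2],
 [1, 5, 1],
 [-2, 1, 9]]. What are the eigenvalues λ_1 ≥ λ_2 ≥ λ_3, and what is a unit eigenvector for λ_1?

Step 1 — characteristic polynomial p(λ) = det(λI - Sigma) = λ³ - tr·λ² + c_1·λ - det, where tr = trace, c_1 = sum of the principal 2×2 minors, det = det(Sigma):
  tr = 9 + 5 + 9 = 23,
  c_1 = (9·5 - (1)²) + (9·9 - (-2)²) + (5·9 - (1)²) = 44 + 77 + 44 = 165,
  det = 9·(5·9 - (1)²) - (1)·((1)·9 - (1)·(-2)) + (-2)·((1)·(1) - 5·(-2)) = 9·(44) - (1)·(11) + (-2)·(11) = 363.
  So p(λ) = λ³ - 23λ² + 165λ - 363.
Step 2 — look for an integer root (rational root theorem: any rational root is an integer divisor of 363). Testing λ = 11:
  p(11) = 1331 - 2783 + 1815 - 363 = 0  ✓
  Dividing out (λ - 11): p(λ) = (λ - 11)(λ² - 12λ + 33).
Step 3 — remaining eigenvalues from the quadratic λ² - 12λ + 33 = 0:
  Δ = 12² - 4·33 = 144 - 132 = 12,  λ = (12 ± √12)/2 = (12 ± 3.4641)/2 ≈ 7.7321 or 4.2679.
  Sorted: λ_1 = 11,  λ_2 = 7.7321,  λ_3 = 4.2679  (check: sum = 23 = tr ✓).

Step 4 — unit eigenvector for λ_1 = 11: v spans the null space of (Sigma - λ_1 I), whose rows are
  r_1 = (-2, 1, -2),  r_2 = (1, -6, 1),  r_3 = (-2, 1, -2).
  v is orthogonal to every row, so take v ∝ r_1 × r_2 = ((1)·(1) - (-2)·(-6), (-2)·(1) - (-2)·(1), (-2)·(-6) - (1)·(1)) = (-11, 0, 11).
  Rescale (divide by 11; multiply by -1 so the first nonzero entry is positive): u = (1, 0, -1).
  ||u|| = √((1)² + (0)² + (-1)²) = √(2) ≈ 1.4142,  v_1 = u/||u|| ≈ (0.7071, 0, -0.7071) (||v_1|| = 1).

λ_1 = 11,  λ_2 = 7.7321,  λ_3 = 4.2679;  v_1 ≈ (0.7071, 0, -0.7071)


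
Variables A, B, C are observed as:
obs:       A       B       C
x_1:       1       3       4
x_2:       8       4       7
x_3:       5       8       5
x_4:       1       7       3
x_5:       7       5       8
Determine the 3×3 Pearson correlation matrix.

Step 1 — column means:
  mean(A) = (1 + 8 + 5 + 1 + 7) / 5 = 22/5 = 4.4
  mean(B) = (3 + 4 + 8 + 7 + 5) / 5 = 27/5 = 5.4
  mean(C) = (4 + 7 + 5 + 3 + 8) / 5 = 27/5 = 5.4

Step 2 — sample variances and covariances s[i,j] = (1/(n-1)) · Σ_k (x_{k,i} - mean_i) · (x_{k,j} - mean_j), with n-1 = 4:
  s[A,A] = ((-3.4)·(-3.4) + (3.6)·(3.6) + (0.6)·(0.6) + (-3.4)·(-3.4) + (2.6)·(2.6)) / 4 = 43.2/4 = 10.8
  s[A,B] = ((-3.4)·(-2.4) + (3.6)·(-1.4) + (0.6)·(2.6) + (-3.4)·(1.6) + (2.6)·(-0.4)) / 4 = -1.8/4 = -0.45
  s[A,C] = ((-3.4)·(-1.4) + (3.6)·(1.6) + (0.6)·(-0.4) + (-3.4)·(-2.4) + (2.6)·(2.6)) / 4 = 25.2/4 = 6.3
  s[B,B] = ((-2.4)·(-2.4) + (-1.4)·(-1.4) + (2.6)·(2.6) + (1.6)·(1.6) + (-0.4)·(-0.4)) / 4 = 17.2/4 = 4.3
  s[B,C] = ((-2.4)·(-1.4) + (-1.4)·(1.6) + (2.6)·(-0.4) + (1.6)·(-2.4) + (-0.4)·(2.6)) / 4 = -4.8/4 = -1.2
  s[C,C] = ((-1.4)·(-1.4) + (1.6)·(1.6) + (-0.4)·(-0.4) + (-2.4)·(-2.4) + (2.6)·(2.6)) / 4 = 17.2/4 = 4.3
  Sample standard deviations s_i = √(s[i,i]):
  s(A) = √(10.8) = 3.2863
  s(B) = √(4.3) = 2.0736
  s(C) = √(4.3) = 2.0736

Step 3 — r_{ij} = s_{ij} / (s_i · s_j):
  r[A,A] = 1 (diagonal).
  r[A,B] = -0.45 / (3.2863 · 2.0736) = -0.45 / 6.8147 = -0.066
  r[A,C] = 6.3 / (3.2863 · 2.0736) = 6.3 / 6.8147 = 0.9245
  r[B,B] = 1 (diagonal).
  r[B,C] = -1.2 / (2.0736 · 2.0736) = -1.2 / 4.3 = -0.2791
  r[C,C] = 1 (diagonal).

R is symmetric with unit diagonal. Assembling:

R = [[1, -0.066, 0.9245],
 [-0.066, 1, -0.2791],
 [0.9245, -0.2791, 1]]


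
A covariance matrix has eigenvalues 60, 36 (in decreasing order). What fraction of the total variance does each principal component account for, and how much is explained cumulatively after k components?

Step 1 — total variance = trace(Sigma) = Σ λ_i = 60 + 36 = 96.

Step 2 — fraction explained by component i = λ_i / Σ λ:
  PC1: 60/96 = 0.625
  PC2: 36/96 = 0.375

Step 3 — cumulative fraction after k components = (λ_1 + ... + λ_k) / Σ λ:
  k = 1: 60/96 = 0.625
  k = 2: (60 + 36)/96 = 96/96 = 1

Summary (fraction, with percent):

explained: PC1 0.625 (62.5%), PC2 0.375 (37.5%);  cumulative: 0.625, 1


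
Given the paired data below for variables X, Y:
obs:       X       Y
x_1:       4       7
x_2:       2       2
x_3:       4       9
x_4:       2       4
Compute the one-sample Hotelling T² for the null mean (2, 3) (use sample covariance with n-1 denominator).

Step 1 — sample mean vector:
  mean(X) = (4 + 2 + 4 + 2) / 4 = 12/4 = 3
  mean(Y) = (7 + 2 + 9 + 4) / 4 = 22/4 = 5.5
  x̄ = (3, 5.5),  deviation x̄ - mu_0 = (3, 5.5) - (2, 3) = (1, 2.5).

Step 2 — sample covariance matrix, S[i,j] = (1/(n-1)) · Σ_k (x_{k,i} - mean_i) · (x_{k,j} - mean_j), divisor n-1 = 3:
  S[X,X] = ((1)·(1) + (-1)·(-1) + (1)·(1) + (-1)·(-1)) / 3 = 4/3 = 1.3333
  S[X,Y] = ((1)·(1.5) + (-1)·(-3.5) + (1)·(3.5) + (-1)·(-1.5)) / 3 = 10/3 = 3.3333
  S[Y,Y] = ((1.5)·(1.5) + (-3.5)·(-3.5) + (3.5)·(3.5) + (-1.5)·(-1.5)) / 3 = 29/3 = 9.6667
  S = [[1.3333, 3.3333],
 [3.3333, 9.6667]].

Step 3 — invert S. det(S) = 1.3333·9.6667 - (3.3333)² = 1.7778.
  S^{-1} = (1/det) · [[d, -b], [-b, a]] = [[5.4375, -1.875],
 [-1.875, 0.75]].

Step 4 — quadratic form (x̄ - mu_0)^T · S^{-1} · (x̄ - mu_0):
  S^{-1} · (x̄ - mu_0) = (0.75, 0),
  (x̄ - mu_0)^T · [...] = (1)·(0.75) + (2.5)·(0) = 0.75.

Step 5 — scale by n: T² = 4 · 0.75 = 3.

T² ≈ 3


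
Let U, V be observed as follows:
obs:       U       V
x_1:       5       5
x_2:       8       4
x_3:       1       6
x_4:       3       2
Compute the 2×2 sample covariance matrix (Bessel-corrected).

Step 1 — column means:
  mean(U) = (5 + 8 + 1 + 3) / 4 = 17/4 = 4.25
  mean(V) = (5 + 4 + 6 + 2) / 4 = 17/4 = 4.25

Step 2 — sample covariance S[i,j] = (1/(n-1)) · Σ_k (x_{k,i} - mean_i) · (x_{k,j} - mean_j), with n-1 = 3.
  S[U,U] = ((0.75)·(0.75) + (3.75)·(3.75) + (-3.25)·(-3.25) + (-1.25)·(-1.25)) / 3 = 26.75/3 = 8.9167
  S[U,V] = ((0.75)·(0.75) + (3.75)·(-0.25) + (-3.25)·(1.75) + (-1.25)·(-2.25)) / 3 = -3.25/3 = -1.0833
  S[V,V] = ((0.75)·(0.75) + (-0.25)·(-0.25) + (1.75)·(1.75) + (-2.25)·(-2.25)) / 3 = 8.75/3 = 2.9167

S is symmetric (S[j,i] = S[i,j]). Assembling:

S = [[8.9167, -1.0833],
 [-1.0833, 2.9167]]


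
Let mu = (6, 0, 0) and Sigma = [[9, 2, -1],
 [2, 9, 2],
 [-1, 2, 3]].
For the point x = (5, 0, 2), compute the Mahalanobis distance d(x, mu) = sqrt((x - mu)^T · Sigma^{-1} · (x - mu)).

Step 1 — centre the observation: (x - mu) = (-1, 0, 2).

Step 2 — invert Sigma (cofactor / det for 3×3, or solve directly):
  Sigma^{-1} = [[0.1292, -0.0449, 0.073],
 [-0.0449, 0.1461, -0.1124],
 [0.073, -0.1124, 0.4326]].

Step 3 — form the quadratic (x - mu)^T · Sigma^{-1} · (x - mu):
  Sigma^{-1} · (x - mu) = (0.0169, -0.1798, 0.7921).
  (x - mu)^T · [Sigma^{-1} · (x - mu)] = (-1)·(0.0169) + (0)·(-0.1798) + (2)·(0.7921) = 1.5674.

Step 4 — take square root: d = √(1.5674) ≈ 1.252.

d(x, mu) = √(1.5674) ≈ 1.252


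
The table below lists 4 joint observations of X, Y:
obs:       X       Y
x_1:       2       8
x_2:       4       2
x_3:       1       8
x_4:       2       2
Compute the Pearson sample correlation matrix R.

Step 1 — column means:
  mean(X) = (2 + 4 + 1 + 2) / 4 = 9/4 = 2.25
  mean(Y) = (8 + 2 + 8 + 2) / 4 = 20/4 = 5

Step 2 — sample variances and covariances s[i,j] = (1/(n-1)) · Σ_k (x_{k,i} - mean_i) · (x_{k,j} - mean_j), with n-1 = 3:
  s[X,X] = ((-0.25)·(-0.25) + (1.75)·(1.75) + (-1.25)·(-1.25) + (-0.25)·(-0.25)) / 3 = 4.75/3 = 1.5833
  s[X,Y] = ((-0.25)·(3) + (1.75)·(-3) + (-1.25)·(3) + (-0.25)·(-3)) / 3 = -9/3 = -3
  s[Y,Y] = ((3)·(3) + (-3)·(-3) + (3)·(3) + (-3)·(-3)) / 3 = 36/3 = 12
  Sample standard deviations s_i = √(s[i,i]):
  s(X) = √(1.5833) = 1.2583
  s(Y) = √(12) = 3.4641

Step 3 — r_{ij} = s_{ij} / (s_i · s_j):
  r[X,X] = 1 (diagonal).
  r[X,Y] = -3 / (1.2583 · 3.4641) = -3 / 4.3589 = -0.6882
  r[Y,Y] = 1 (diagonal).

R is symmetric with unit diagonal. Assembling:

R = [[1, -0.6882],
 [-0.6882, 1]]


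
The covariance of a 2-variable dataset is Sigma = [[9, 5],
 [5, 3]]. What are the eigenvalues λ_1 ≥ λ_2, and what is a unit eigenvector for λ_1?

Step 1 — characteristic polynomial of 2×2 Sigma:
  det(Sigma - λI) = λ² - trace · λ + det = 0.
  trace = 9 + 3 = 12, det = 9·3 - (5)² = 2.
Step 2 — discriminant:
  Δ = trace² - 4·det = 144 - 8 = 136.
Step 3 — eigenvalues:
  λ = (trace ± √Δ)/2 = (12 ± 11.6619)/2,
  λ_1 = 11.831,  λ_2 = 0.169.

Step 4 — unit eigenvector for λ_1: solve (Sigma - λ_1 I)v = 0. First row:
  (9 - 11.831)·v_x + (5)·v_y = 0, i.e. (-2.831)·v_x + (5)·v_y = 0,
  so v ∝ (b, λ_1 - a) = (5, 2.831) = u.
  ||u|| = √((5)² + (2.831)²) = √(33.0143) ≈ 5.7458,
  v_1 = u/||u|| ≈ (0.8702, 0.4927) (||v_1|| = 1).

λ_1 = 11.831,  λ_2 = 0.169;  v_1 ≈ (0.8702, 0.4927)


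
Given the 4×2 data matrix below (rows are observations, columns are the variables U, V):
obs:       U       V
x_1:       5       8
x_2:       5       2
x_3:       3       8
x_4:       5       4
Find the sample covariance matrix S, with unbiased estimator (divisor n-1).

Step 1 — column means:
  mean(U) = (5 + 5 + 3 + 5) / 4 = 18/4 = 4.5
  mean(V) = (8 + 2 + 8 + 4) / 4 = 22/4 = 5.5

Step 2 — sample covariance S[i,j] = (1/(n-1)) · Σ_k (x_{k,i} - mean_i) · (x_{k,j} - mean_j), with n-1 = 3.
  S[U,U] = ((0.5)·(0.5) + (0.5)·(0.5) + (-1.5)·(-1.5) + (0.5)·(0.5)) / 3 = 3/3 = 1
  S[U,V] = ((0.5)·(2.5) + (0.5)·(-3.5) + (-1.5)·(2.5) + (0.5)·(-1.5)) / 3 = -5/3 = -1.6667
  S[V,V] = ((2.5)·(2.5) + (-3.5)·(-3.5) + (2.5)·(2.5) + (-1.5)·(-1.5)) / 3 = 27/3 = 9

S is symmetric (S[j,i] = S[i,j]). Assembling:

S = [[1, -1.6667],
 [-1.6667, 9]]


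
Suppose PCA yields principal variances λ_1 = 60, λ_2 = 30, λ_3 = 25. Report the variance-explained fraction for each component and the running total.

Step 1 — total variance = trace(Sigma) = Σ λ_i = 60 + 30 + 25 = 115.

Step 2 — fraction explained by component i = λ_i / Σ λ:
  PC1: 60/115 = 0.5217
  PC2: 30/115 = 0.2609
  PC3: 25/115 = 0.2174

Step 3 — cumulative fraction after k components = (λ_1 + ... + λ_k) / Σ λ:
  k = 1: 60/115 = 0.5217
  k = 2: (60 + 30)/115 = 90/115 = 0.7826
  k = 3: (60 + 30 + 25)/115 = 115/115 = 1

Summary (fraction, with percent):

explained: PC1 0.5217 (52.17%), PC2 0.2609 (26.09%), PC3 0.2174 (21.74%);  cumulative: 0.5217, 0.7826, 1


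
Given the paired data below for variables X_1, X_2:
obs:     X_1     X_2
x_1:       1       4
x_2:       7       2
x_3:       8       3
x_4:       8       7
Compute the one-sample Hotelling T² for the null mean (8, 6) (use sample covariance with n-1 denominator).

Step 1 — sample mean vector:
  mean(X_1) = (1 + 7 + 8 + 8) / 4 = 24/4 = 6
  mean(X_2) = (4 + 2 + 3 + 7) / 4 = 16/4 = 4
  x̄ = (6, 4),  deviation x̄ - mu_0 = (6, 4) - (8, 6) = (-2, -2).

Step 2 — sample covariance matrix, S[i,j] = (1/(n-1)) · Σ_k (x_{k,i} - mean_i) · (x_{k,j} - mean_j), divisor n-1 = 3:
  S[X_1,X_1] = ((-5)·(-5) + (1)·(1) + (2)·(2) + (2)·(2)) / 3 = 34/3 = 11.3333
  S[X_1,X_2] = ((-5)·(0) + (1)·(-2) + (2)·(-1) + (2)·(3)) / 3 = 2/3 = 0.6667
  S[X_2,X_2] = ((0)·(0) + (-2)·(-2) + (-1)·(-1) + (3)·(3)) / 3 = 14/3 = 4.6667
  S = [[11.3333, 0.6667],
 [0.6667, 4.6667]].

Step 3 — invert S. det(S) = 11.3333·4.6667 - (0.6667)² = 52.4444.
  S^{-1} = (1/det) · [[d, -b], [-b, a]] = [[0.089, -0.0127],
 [-0.0127, 0.2161]].

Step 4 — quadratic form (x̄ - mu_0)^T · S^{-1} · (x̄ - mu_0):
  S^{-1} · (x̄ - mu_0) = (-0.1525, -0.4068),
  (x̄ - mu_0)^T · [...] = (-2)·(-0.1525) + (-2)·(-0.4068) = 1.1186.

Step 5 — scale by n: T² = 4 · 1.1186 = 4.4746.

T² ≈ 4.4746


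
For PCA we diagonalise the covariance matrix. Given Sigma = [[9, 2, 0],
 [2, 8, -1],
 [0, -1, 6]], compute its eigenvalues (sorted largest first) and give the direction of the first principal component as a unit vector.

Step 1 — characteristic polynomial p(λ) = det(λI - Sigma) = λ³ - tr·λ² + c_1·λ - det, where tr = trace, c_1 = sum of the principal 2×2 minors, det = det(Sigma):
  tr = 9 + 8 + 6 = 23,
  c_1 = (9·8 - (2)²) + (9·6 - (0)²) + (8·6 - (-1)²) = 68 + 54 + 47 = 169,
  det = 9·(8·6 - (-1)²) - (2)·((2)·6 - (-1)·(0)) + (0)·((2)·(-1) - 8·(0)) = 9·(47) - (2)·(12) + (0)·(-2) = 399.
  So p(λ) = λ³ - 23λ² + 169λ - 399.
Step 2 — look for an integer root (rational root theorem: any rational root is an integer divisor of 399). Testing λ = 7:
  p(7) = 343 - 1127 + 1183 - 399 = 0  ✓
  Dividing out (λ - 7): p(λ) = (λ - 7)(λ² - 16λ + 57).
Step 3 — remaining eigenvalues from the quadratic λ² - 16λ + 57 = 0:
  Δ = 16² - 4·57 = 256 - 228 = 28,  λ = (16 ± √28)/2 = (16 ± 5.2915)/2 ≈ 10.6458 or 5.3542.
  Sorted: λ_1 = 10.6458,  λ_2 = 7,  λ_3 = 5.3542  (check: sum = 23 = tr ✓).

Step 4 — unit eigenvector for λ_1 ≈ 10.6458: v spans the null space of (Sigma - λ_1 I), whose rows are
  r_1 = (-1.6458, 2, 0),  r_2 = (2, -2.6458, -1),  r_3 = (0, -1, -4.6458).
  v is orthogonal to every row, so take v ∝ r_1 × r_2 = ((2)·(-1) - (0)·(-2.6458), (0)·(2) - (-1.6458)·(-1), (-1.6458)·(-2.6458) - (2)·(2)) ≈ (-2, -1.6458, 0.3542).
  Rescale (multiply by -1 so the first nonzero entry is positive): u = (2, 1.6458, -0.3542).
  ||u|| = √((2)² + (1.6458)² + (-0.3542)²) = √(6.834) ≈ 2.6142,  v_1 = u/||u|| ≈ (0.7651, 0.6295, -0.1355) (||v_1|| = 1).

λ_1 = 10.6458,  λ_2 = 7,  λ_3 = 5.3542;  v_1 ≈ (0.7651, 0.6295, -0.1355)


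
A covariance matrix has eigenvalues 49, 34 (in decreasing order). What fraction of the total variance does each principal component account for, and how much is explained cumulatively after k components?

Step 1 — total variance = trace(Sigma) = Σ λ_i = 49 + 34 = 83.

Step 2 — fraction explained by component i = λ_i / Σ λ:
  PC1: 49/83 = 0.5904
  PC2: 34/83 = 0.4096

Step 3 — cumulative fraction after k components = (λ_1 + ... + λ_k) / Σ λ:
  k = 1: 49/83 = 0.5904
  k = 2: (49 + 34)/83 = 83/83 = 1

Summary (fraction, with percent):

explained: PC1 0.5904 (59.04%), PC2 0.4096 (40.96%);  cumulative: 0.5904, 1


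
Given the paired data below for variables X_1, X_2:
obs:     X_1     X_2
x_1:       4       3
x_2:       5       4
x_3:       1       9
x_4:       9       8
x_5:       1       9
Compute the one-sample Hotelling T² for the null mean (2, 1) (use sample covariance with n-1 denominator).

Step 1 — sample mean vector:
  mean(X_1) = (4 + 5 + 1 + 9 + 1) / 5 = 20/5 = 4
  mean(X_2) = (3 + 4 + 9 + 8 + 9) / 5 = 33/5 = 6.6
  x̄ = (4, 6.6),  deviation x̄ - mu_0 = (4, 6.6) - (2, 1) = (2, 5.6).

Step 2 — sample covariance matrix, S[i,j] = (1/(n-1)) · Σ_k (x_{k,i} - mean_i) · (x_{k,j} - mean_j), divisor n-1 = 4:
  S[X_1,X_1] = ((0)·(0) + (1)·(1) + (-3)·(-3) + (5)·(5) + (-3)·(-3)) / 4 = 44/4 = 11
  S[X_1,X_2] = ((0)·(-3.6) + (1)·(-2.6) + (-3)·(2.4) + (5)·(1.4) + (-3)·(2.4)) / 4 = -10/4 = -2.5
  S[X_2,X_2] = ((-3.6)·(-3.6) + (-2.6)·(-2.6) + (2.4)·(2.4) + (1.4)·(1.4) + (2.4)·(2.4)) / 4 = 33.2/4 = 8.3
  S = [[11, -2.5],
 [-2.5, 8.3]].

Step 3 — invert S. det(S) = 11·8.3 - (-2.5)² = 85.05.
  S^{-1} = (1/det) · [[d, -b], [-b, a]] = [[0.0976, 0.0294],
 [0.0294, 0.1293]].

Step 4 — quadratic form (x̄ - mu_0)^T · S^{-1} · (x̄ - mu_0):
  S^{-1} · (x̄ - mu_0) = (0.3598, 0.7831),
  (x̄ - mu_0)^T · [...] = (2)·(0.3598) + (5.6)·(0.7831) = 5.1048.

Step 5 — scale by n: T² = 5 · 5.1048 = 25.5238.

T² ≈ 25.5238


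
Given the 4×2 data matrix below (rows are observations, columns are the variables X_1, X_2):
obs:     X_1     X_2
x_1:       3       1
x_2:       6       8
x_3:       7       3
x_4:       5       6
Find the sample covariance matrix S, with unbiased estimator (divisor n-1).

Step 1 — column means:
  mean(X_1) = (3 + 6 + 7 + 5) / 4 = 21/4 = 5.25
  mean(X_2) = (1 + 8 + 3 + 6) / 4 = 18/4 = 4.5

Step 2 — sample covariance S[i,j] = (1/(n-1)) · Σ_k (x_{k,i} - mean_i) · (x_{k,j} - mean_j), with n-1 = 3.
  S[X_1,X_1] = ((-2.25)·(-2.25) + (0.75)·(0.75) + (1.75)·(1.75) + (-0.25)·(-0.25)) / 3 = 8.75/3 = 2.9167
  S[X_1,X_2] = ((-2.25)·(-3.5) + (0.75)·(3.5) + (1.75)·(-1.5) + (-0.25)·(1.5)) / 3 = 7.5/3 = 2.5
  S[X_2,X_2] = ((-3.5)·(-3.5) + (3.5)·(3.5) + (-1.5)·(-1.5) + (1.5)·(1.5)) / 3 = 29/3 = 9.6667

S is symmetric (S[j,i] = S[i,j]). Assembling:

S = [[2.9167, 2.5],
 [2.5, 9.6667]]


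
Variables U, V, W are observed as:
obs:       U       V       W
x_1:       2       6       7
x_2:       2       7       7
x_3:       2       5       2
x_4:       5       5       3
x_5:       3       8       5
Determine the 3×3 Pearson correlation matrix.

Step 1 — column means:
  mean(U) = (2 + 2 + 2 + 5 + 3) / 5 = 14/5 = 2.8
  mean(V) = (6 + 7 + 5 + 5 + 8) / 5 = 31/5 = 6.2
  mean(W) = (7 + 7 + 2 + 3 + 5) / 5 = 24/5 = 4.8

Step 2 — sample variances and covariances s[i,j] = (1/(n-1)) · Σ_k (x_{k,i} - mean_i) · (x_{k,j} - mean_j), with n-1 = 4:
  s[U,U] = ((-0.8)·(-0.8) + (-0.8)·(-0.8) + (-0.8)·(-0.8) + (2.2)·(2.2) + (0.2)·(0.2)) / 4 = 6.8/4 = 1.7
  s[U,V] = ((-0.8)·(-0.2) + (-0.8)·(0.8) + (-0.8)·(-1.2) + (2.2)·(-1.2) + (0.2)·(1.8)) / 4 = -1.8/4 = -0.45
  s[U,W] = ((-0.8)·(2.2) + (-0.8)·(2.2) + (-0.8)·(-2.8) + (2.2)·(-1.8) + (0.2)·(0.2)) / 4 = -5.2/4 = -1.3
  s[V,V] = ((-0.2)·(-0.2) + (0.8)·(0.8) + (-1.2)·(-1.2) + (-1.2)·(-1.2) + (1.8)·(1.8)) / 4 = 6.8/4 = 1.7
  s[V,W] = ((-0.2)·(2.2) + (0.8)·(2.2) + (-1.2)·(-2.8) + (-1.2)·(-1.8) + (1.8)·(0.2)) / 4 = 7.2/4 = 1.8
  s[W,W] = ((2.2)·(2.2) + (2.2)·(2.2) + (-2.8)·(-2.8) + (-1.8)·(-1.8) + (0.2)·(0.2)) / 4 = 20.8/4 = 5.2
  Sample standard deviations s_i = √(s[i,i]):
  s(U) = √(1.7) = 1.3038
  s(V) = √(1.7) = 1.3038
  s(W) = √(5.2) = 2.2804

Step 3 — r_{ij} = s_{ij} / (s_i · s_j):
  r[U,U] = 1 (diagonal).
  r[U,V] = -0.45 / (1.3038 · 1.3038) = -0.45 / 1.7 = -0.2647
  r[U,W] = -1.3 / (1.3038 · 2.2804) = -1.3 / 2.9732 = -0.4372
  r[V,V] = 1 (diagonal).
  r[V,W] = 1.8 / (1.3038 · 2.2804) = 1.8 / 2.9732 = 0.6054
  r[W,W] = 1 (diagonal).

R is symmetric with unit diagonal. Assembling:

R = [[1, -0.2647, -0.4372],
 [-0.2647, 1, 0.6054],
 [-0.4372, 0.6054, 1]]


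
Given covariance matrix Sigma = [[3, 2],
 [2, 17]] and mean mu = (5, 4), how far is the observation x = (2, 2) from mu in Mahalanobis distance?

Step 1 — centre the observation: (x - mu) = (-3, -2).

Step 2 — invert Sigma. det(Sigma) = 3·17 - (2)² = 47.
  Sigma^{-1} = (1/det) · [[d, -b], [-b, a]] = [[0.3617, -0.0426],
 [-0.0426, 0.0638]].

Step 3 — form the quadratic (x - mu)^T · Sigma^{-1} · (x - mu):
  Sigma^{-1} · (x - mu) = (-1, 0).
  (x - mu)^T · [Sigma^{-1} · (x - mu)] = (-3)·(-1) + (-2)·(0) = 3.

Step 4 — take square root: d = √(3) ≈ 1.7321.

d(x, mu) = √(3) ≈ 1.7321


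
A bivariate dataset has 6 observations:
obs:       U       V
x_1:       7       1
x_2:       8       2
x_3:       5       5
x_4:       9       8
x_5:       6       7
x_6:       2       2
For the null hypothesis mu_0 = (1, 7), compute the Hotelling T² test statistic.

Step 1 — sample mean vector:
  mean(U) = (7 + 8 + 5 + 9 + 6 + 2) / 6 = 37/6 = 6.1667
  mean(V) = (1 + 2 + 5 + 8 + 7 + 2) / 6 = 25/6 = 4.1667
  x̄ = (6.1667, 4.1667),  deviation x̄ - mu_0 = (6.1667, 4.1667) - (1, 7) = (5.1667, -2.8333).

Step 2 — sample covariance matrix, S[i,j] = (1/(n-1)) · Σ_k (x_{k,i} - mean_i) · (x_{k,j} - mean_j), divisor n-1 = 5:
  S[U,U] = ((0.8333)·(0.8333) + (1.8333)·(1.8333) + (-1.1667)·(-1.1667) + (2.8333)·(2.8333) + (-0.1667)·(-0.1667) + (-4.1667)·(-4.1667)) / 5 = 30.8333/5 = 6.1667
  S[U,V] = ((0.8333)·(-3.1667) + (1.8333)·(-2.1667) + (-1.1667)·(0.8333) + (2.8333)·(3.8333) + (-0.1667)·(2.8333) + (-4.1667)·(-2.1667)) / 5 = 11.8333/5 = 2.3667
  S[V,V] = ((-3.1667)·(-3.1667) + (-2.1667)·(-2.1667) + (0.8333)·(0.8333) + (3.8333)·(3.8333) + (2.8333)·(2.8333) + (-2.1667)·(-2.1667)) / 5 = 42.8333/5 = 8.5667
  S = [[6.1667, 2.3667],
 [2.3667, 8.5667]].

Step 3 — invert S. det(S) = 6.1667·8.5667 - (2.3667)² = 47.2267.
  S^{-1} = (1/det) · [[d, -b], [-b, a]] = [[0.1814, -0.0501],
 [-0.0501, 0.1306]].

Step 4 — quadratic form (x̄ - mu_0)^T · S^{-1} · (x̄ - mu_0):
  S^{-1} · (x̄ - mu_0) = (1.0792, -0.6289),
  (x̄ - mu_0)^T · [...] = (5.1667)·(1.0792) + (-2.8333)·(-0.6289) = 7.3577.

Step 5 — scale by n: T² = 6 · 7.3577 = 44.146.

T² ≈ 44.146


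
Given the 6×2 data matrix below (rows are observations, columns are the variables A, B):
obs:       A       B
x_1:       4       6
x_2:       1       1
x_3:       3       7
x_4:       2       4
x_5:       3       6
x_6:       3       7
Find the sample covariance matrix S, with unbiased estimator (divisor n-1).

Step 1 — column means:
  mean(A) = (4 + 1 + 3 + 2 + 3 + 3) / 6 = 16/6 = 2.6667
  mean(B) = (6 + 1 + 7 + 4 + 6 + 7) / 6 = 31/6 = 5.1667

Step 2 — sample covariance S[i,j] = (1/(n-1)) · Σ_k (x_{k,i} - mean_i) · (x_{k,j} - mean_j), with n-1 = 5.
  S[A,A] = ((1.3333)·(1.3333) + (-1.6667)·(-1.6667) + (0.3333)·(0.3333) + (-0.6667)·(-0.6667) + (0.3333)·(0.3333) + (0.3333)·(0.3333)) / 5 = 5.3333/5 = 1.0667
  S[A,B] = ((1.3333)·(0.8333) + (-1.6667)·(-4.1667) + (0.3333)·(1.8333) + (-0.6667)·(-1.1667) + (0.3333)·(0.8333) + (0.3333)·(1.8333)) / 5 = 10.3333/5 = 2.0667
  S[B,B] = ((0.8333)·(0.8333) + (-4.1667)·(-4.1667) + (1.8333)·(1.8333) + (-1.1667)·(-1.1667) + (0.8333)·(0.8333) + (1.8333)·(1.8333)) / 5 = 26.8333/5 = 5.3667

S is symmetric (S[j,i] = S[i,j]). Assembling:

S = [[1.0667, 2.0667],
 [2.0667, 5.3667]]


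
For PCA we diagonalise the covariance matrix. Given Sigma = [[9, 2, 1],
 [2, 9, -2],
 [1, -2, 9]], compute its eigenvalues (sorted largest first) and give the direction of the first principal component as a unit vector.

Step 1 — characteristic polynomial p(λ) = det(λI - Sigma) = λ³ - tr·λ² + c_1·λ - det, where tr = trace, c_1 = sum of the principal 2×2 minors, det = det(Sigma):
  tr = 9 + 9 + 9 = 27,
  c_1 = (9·9 - (2)²) + (9·9 - (1)²) + (9·9 - (-2)²) = 77 + 80 + 77 = 234,
  det = 9·(9·9 - (-2)²) - (2)·((2)·9 - (-2)·(1)) + (1)·((2)·(-2) - 9·(1)) = 9·(77) - (2)·(20) + (1)·(-13) = 640.
  So p(λ) = λ³ - 27λ² + 234λ - 640.
Step 2 — look for an integer root (rational root theorem: any rational root is an integer divisor of 640). Testing λ = 10:
  p(10) = 1000 - 2700 + 2340 - 640 = 0  ✓
  Dividing out (λ - 10): p(λ) = (λ - 10)(λ² - 17λ + 64).
Step 3 — remaining eigenvalues from the quadratic λ² - 17λ + 64 = 0:
  Δ = 17² - 4·64 = 289 - 256 = 33,  λ = (17 ± √33)/2 = (17 ± 5.7446)/2 ≈ 11.3723 or 5.6277.
  Sorted: λ_1 = 11.3723,  λ_2 = 10,  λ_3 = 5.6277  (check: sum = 27 = tr ✓).

Step 4 — unit eigenvector for λ_1 ≈ 11.3723: v spans the null space of (Sigma - λ_1 I), whose rows are
  r_1 = (-2.3723, 2, 1),  r_2 = (2, -2.3723, -2),  r_3 = (1, -2, -2.3723).
  v is orthogonal to every row, so take v ∝ r_1 × r_2 = ((2)·(-2) - (1)·(-2.3723), (1)·(2) - (-2.3723)·(-2), (-2.3723)·(-2.3723) - (2)·(2)) ≈ (-1.6277, -2.7446, 1.6277).
  Rescale (multiply by -1 so the first nonzero entry is positive): u = (1.6277, 2.7446, -1.6277).
  ||u|| = √((1.6277)² + (2.7446)² + (-1.6277)²) = √(12.8316) ≈ 3.5821,  v_1 = u/||u|| ≈ (0.4544, 0.7662, -0.4544) (||v_1|| = 1).

λ_1 = 11.3723,  λ_2 = 10,  λ_3 = 5.6277;  v_1 ≈ (0.4544, 0.7662, -0.4544)


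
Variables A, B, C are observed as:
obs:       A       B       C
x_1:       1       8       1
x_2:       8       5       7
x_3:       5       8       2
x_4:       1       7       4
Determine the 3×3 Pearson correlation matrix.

Step 1 — column means:
  mean(A) = (1 + 8 + 5 + 1) / 4 = 15/4 = 3.75
  mean(B) = (8 + 5 + 8 + 7) / 4 = 28/4 = 7
  mean(C) = (1 + 7 + 2 + 4) / 4 = 14/4 = 3.5

Step 2 — sample variances and covariances s[i,j] = (1/(n-1)) · Σ_k (x_{k,i} - mean_i) · (x_{k,j} - mean_j), with n-1 = 3:
  s[A,A] = ((-2.75)·(-2.75) + (4.25)·(4.25) + (1.25)·(1.25) + (-2.75)·(-2.75)) / 3 = 34.75/3 = 11.5833
  s[A,B] = ((-2.75)·(1) + (4.25)·(-2) + (1.25)·(1) + (-2.75)·(0)) / 3 = -10/3 = -3.3333
  s[A,C] = ((-2.75)·(-2.5) + (4.25)·(3.5) + (1.25)·(-1.5) + (-2.75)·(0.5)) / 3 = 18.5/3 = 6.1667
  s[B,B] = ((1)·(1) + (-2)·(-2) + (1)·(1) + (0)·(0)) / 3 = 6/3 = 2
  s[B,C] = ((1)·(-2.5) + (-2)·(3.5) + (1)·(-1.5) + (0)·(0.5)) / 3 = -11/3 = -3.6667
  s[C,C] = ((-2.5)·(-2.5) + (3.5)·(3.5) + (-1.5)·(-1.5) + (0.5)·(0.5)) / 3 = 21/3 = 7
  Sample standard deviations s_i = √(s[i,i]):
  s(A) = √(11.5833) = 3.4034
  s(B) = √(2) = 1.4142
  s(C) = √(7) = 2.6458

Step 3 — r_{ij} = s_{ij} / (s_i · s_j):
  r[A,A] = 1 (diagonal).
  r[A,B] = -3.3333 / (3.4034 · 1.4142) = -3.3333 / 4.8132 = -0.6925
  r[A,C] = 6.1667 / (3.4034 · 2.6458) = 6.1667 / 9.0046 = 0.6848
  r[B,B] = 1 (diagonal).
  r[B,C] = -3.6667 / (1.4142 · 2.6458) = -3.6667 / 3.7417 = -0.98
  r[C,C] = 1 (diagonal).

R is symmetric with unit diagonal. Assembling:

R = [[1, -0.6925, 0.6848],
 [-0.6925, 1, -0.98],
 [0.6848, -0.98, 1]]


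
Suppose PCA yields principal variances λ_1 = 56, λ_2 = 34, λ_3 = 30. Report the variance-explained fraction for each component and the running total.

Step 1 — total variance = trace(Sigma) = Σ λ_i = 56 + 34 + 30 = 120.

Step 2 — fraction explained by component i = λ_i / Σ λ:
  PC1: 56/120 = 0.4667
  PC2: 34/120 = 0.2833
  PC3: 30/120 = 0.25

Step 3 — cumulative fraction after k components = (λ_1 + ... + λ_k) / Σ λ:
  k = 1: 56/120 = 0.4667
  k = 2: (56 + 34)/120 = 90/120 = 0.75
  k = 3: (56 + 34 + 30)/120 = 120/120 = 1

Summary (fraction, with percent):

explained: PC1 0.4667 (46.67%), PC2 0.2833 (28.33%), PC3 0.25 (25%);  cumulative: 0.4667, 0.75, 1


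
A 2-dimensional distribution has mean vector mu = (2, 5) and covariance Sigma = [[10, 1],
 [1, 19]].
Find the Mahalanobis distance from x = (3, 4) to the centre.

Step 1 — centre the observation: (x - mu) = (1, -1).

Step 2 — invert Sigma. det(Sigma) = 10·19 - (1)² = 189.
  Sigma^{-1} = (1/det) · [[d, -b], [-b, a]] = [[0.1005, -0.0053],
 [-0.0053, 0.0529]].

Step 3 — form the quadratic (x - mu)^T · Sigma^{-1} · (x - mu):
  Sigma^{-1} · (x - mu) = (0.1058, -0.0582).
  (x - mu)^T · [Sigma^{-1} · (x - mu)] = (1)·(0.1058) + (-1)·(-0.0582) = 0.164.

Step 4 — take square root: d = √(0.164) ≈ 0.405.

d(x, mu) = √(0.164) ≈ 0.405


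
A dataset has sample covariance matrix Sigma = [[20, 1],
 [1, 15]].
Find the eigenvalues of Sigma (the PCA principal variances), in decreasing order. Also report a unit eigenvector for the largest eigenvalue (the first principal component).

Step 1 — characteristic polynomial of 2×2 Sigma:
  det(Sigma - λI) = λ² - trace · λ + det = 0.
  trace = 20 + 15 = 35, det = 20·15 - (1)² = 299.
Step 2 — discriminant:
  Δ = trace² - 4·det = 1225 - 1196 = 29.
Step 3 — eigenvalues:
  λ = (trace ± √Δ)/2 = (35 ± 5.3852)/2,
  λ_1 = 20.1926,  λ_2 = 14.8074.

Step 4 — unit eigenvector for λ_1: solve (Sigma - λ_1 I)v = 0. First row:
  (20 - 20.1926)·v_x + (1)·v_y = 0, i.e. (-0.1926)·v_x + (1)·v_y = 0,
  so v ∝ (b, λ_1 - a) = (1, 0.1926) = u.
  ||u|| = √((1)² + (0.1926)²) = √(1.0371) ≈ 1.0184,
  v_1 = u/||u|| ≈ (0.982, 0.1891) (||v_1|| = 1).

λ_1 = 20.1926,  λ_2 = 14.8074;  v_1 ≈ (0.982, 0.1891)


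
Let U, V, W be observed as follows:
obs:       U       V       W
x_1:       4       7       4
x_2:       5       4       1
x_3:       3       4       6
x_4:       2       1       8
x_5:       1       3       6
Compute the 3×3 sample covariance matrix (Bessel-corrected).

Step 1 — column means:
  mean(U) = (4 + 5 + 3 + 2 + 1) / 5 = 15/5 = 3
  mean(V) = (7 + 4 + 4 + 1 + 3) / 5 = 19/5 = 3.8
  mean(W) = (4 + 1 + 6 + 8 + 6) / 5 = 25/5 = 5

Step 2 — sample covariance S[i,j] = (1/(n-1)) · Σ_k (x_{k,i} - mean_i) · (x_{k,j} - mean_j), with n-1 = 4.
  S[U,U] = ((1)·(1) + (2)·(2) + (0)·(0) + (-1)·(-1) + (-2)·(-2)) / 4 = 10/4 = 2.5
  S[U,V] = ((1)·(3.2) + (2)·(0.2) + (0)·(0.2) + (-1)·(-2.8) + (-2)·(-0.8)) / 4 = 8/4 = 2
  S[U,W] = ((1)·(-1) + (2)·(-4) + (0)·(1) + (-1)·(3) + (-2)·(1)) / 4 = -14/4 = -3.5
  S[V,V] = ((3.2)·(3.2) + (0.2)·(0.2) + (0.2)·(0.2) + (-2.8)·(-2.8) + (-0.8)·(-0.8)) / 4 = 18.8/4 = 4.7
  S[V,W] = ((3.2)·(-1) + (0.2)·(-4) + (0.2)·(1) + (-2.8)·(3) + (-0.8)·(1)) / 4 = -13/4 = -3.25
  S[W,W] = ((-1)·(-1) + (-4)·(-4) + (1)·(1) + (3)·(3) + (1)·(1)) / 4 = 28/4 = 7

S is symmetric (S[j,i] = S[i,j]). Assembling:

S = [[2.5, 2, -3.5],
 [2, 4.7, -3.25],
 [-3.5, -3.25, 7]]


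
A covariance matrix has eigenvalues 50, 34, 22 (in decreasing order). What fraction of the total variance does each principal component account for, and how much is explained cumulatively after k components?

Step 1 — total variance = trace(Sigma) = Σ λ_i = 50 + 34 + 22 = 106.

Step 2 — fraction explained by component i = λ_i / Σ λ:
  PC1: 50/106 = 0.4717
  PC2: 34/106 = 0.3208
  PC3: 22/106 = 0.2075

Step 3 — cumulative fraction after k components = (λ_1 + ... + λ_k) / Σ λ:
  k = 1: 50/106 = 0.4717
  k = 2: (50 + 34)/106 = 84/106 = 0.7925
  k = 3: (50 + 34 + 22)/106 = 106/106 = 1

Summary (fraction, with percent):

explained: PC1 0.4717 (47.17%), PC2 0.3208 (32.08%), PC3 0.2075 (20.75%);  cumulative: 0.4717, 0.7925, 1


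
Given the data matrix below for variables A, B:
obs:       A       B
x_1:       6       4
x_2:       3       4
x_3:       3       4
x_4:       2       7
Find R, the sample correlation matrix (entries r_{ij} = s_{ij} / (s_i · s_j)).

Step 1 — column means:
  mean(A) = (6 + 3 + 3 + 2) / 4 = 14/4 = 3.5
  mean(B) = (4 + 4 + 4 + 7) / 4 = 19/4 = 4.75

Step 2 — sample variances and covariances s[i,j] = (1/(n-1)) · Σ_k (x_{k,i} - mean_i) · (x_{k,j} - mean_j), with n-1 = 3:
  s[A,A] = ((2.5)·(2.5) + (-0.5)·(-0.5) + (-0.5)·(-0.5) + (-1.5)·(-1.5)) / 3 = 9/3 = 3
  s[A,B] = ((2.5)·(-0.75) + (-0.5)·(-0.75) + (-0.5)·(-0.75) + (-1.5)·(2.25)) / 3 = -4.5/3 = -1.5
  s[B,B] = ((-0.75)·(-0.75) + (-0.75)·(-0.75) + (-0.75)·(-0.75) + (2.25)·(2.25)) / 3 = 6.75/3 = 2.25
  Sample standard deviations s_i = √(s[i,i]):
  s(A) = √(3) = 1.7321
  s(B) = √(2.25) = 1.5

Step 3 — r_{ij} = s_{ij} / (s_i · s_j):
  r[A,A] = 1 (diagonal).
  r[A,B] = -1.5 / (1.7321 · 1.5) = -1.5 / 2.5981 = -0.5774
  r[B,B] = 1 (diagonal).

R is symmetric with unit diagonal. Assembling:

R = [[1, -0.5774],
 [-0.5774, 1]]


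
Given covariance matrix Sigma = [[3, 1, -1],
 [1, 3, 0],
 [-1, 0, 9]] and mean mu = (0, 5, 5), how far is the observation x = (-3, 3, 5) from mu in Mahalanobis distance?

Step 1 — centre the observation: (x - mu) = (-3, -2, 0).

Step 2 — invert Sigma (cofactor / det for 3×3, or solve directly):
  Sigma^{-1} = [[0.3913, -0.1304, 0.0435],
 [-0.1304, 0.3768, -0.0145],
 [0.0435, -0.0145, 0.1159]].

Step 3 — form the quadratic (x - mu)^T · Sigma^{-1} · (x - mu):
  Sigma^{-1} · (x - mu) = (-0.913, -0.3623, -0.1014).
  (x - mu)^T · [Sigma^{-1} · (x - mu)] = (-3)·(-0.913) + (-2)·(-0.3623) + (0)·(-0.1014) = 3.4638.

Step 4 — take square root: d = √(3.4638) ≈ 1.8611.

d(x, mu) = √(3.4638) ≈ 1.8611


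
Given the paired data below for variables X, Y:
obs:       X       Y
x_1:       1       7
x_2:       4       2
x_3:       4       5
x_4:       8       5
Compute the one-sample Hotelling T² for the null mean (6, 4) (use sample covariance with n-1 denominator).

Step 1 — sample mean vector:
  mean(X) = (1 + 4 + 4 + 8) / 4 = 17/4 = 4.25
  mean(Y) = (7 + 2 + 5 + 5) / 4 = 19/4 = 4.75
  x̄ = (4.25, 4.75),  deviation x̄ - mu_0 = (4.25, 4.75) - (6, 4) = (-1.75, 0.75).

Step 2 — sample covariance matrix, S[i,j] = (1/(n-1)) · Σ_k (x_{k,i} - mean_i) · (x_{k,j} - mean_j), divisor n-1 = 3:
  S[X,X] = ((-3.25)·(-3.25) + (-0.25)·(-0.25) + (-0.25)·(-0.25) + (3.75)·(3.75)) / 3 = 24.75/3 = 8.25
  S[X,Y] = ((-3.25)·(2.25) + (-0.25)·(-2.75) + (-0.25)·(0.25) + (3.75)·(0.25)) / 3 = -5.75/3 = -1.9167
  S[Y,Y] = ((2.25)·(2.25) + (-2.75)·(-2.75) + (0.25)·(0.25) + (0.25)·(0.25)) / 3 = 12.75/3 = 4.25
  S = [[8.25, -1.9167],
 [-1.9167, 4.25]].

Step 3 — invert S. det(S) = 8.25·4.25 - (-1.9167)² = 31.3889.
  S^{-1} = (1/det) · [[d, -b], [-b, a]] = [[0.1354, 0.0611],
 [0.0611, 0.2628]].

Step 4 — quadratic form (x̄ - mu_0)^T · S^{-1} · (x̄ - mu_0):
  S^{-1} · (x̄ - mu_0) = (-0.1912, 0.0903),
  (x̄ - mu_0)^T · [...] = (-1.75)·(-0.1912) + (0.75)·(0.0903) = 0.4022.

Step 5 — scale by n: T² = 4 · 0.4022 = 1.6088.

T² ≈ 1.6088


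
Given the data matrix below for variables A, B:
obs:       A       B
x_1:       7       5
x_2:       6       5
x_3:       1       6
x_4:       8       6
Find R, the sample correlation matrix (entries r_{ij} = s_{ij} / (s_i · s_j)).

Step 1 — column means:
  mean(A) = (7 + 6 + 1 + 8) / 4 = 22/4 = 5.5
  mean(B) = (5 + 5 + 6 + 6) / 4 = 22/4 = 5.5

Step 2 — sample variances and covariances s[i,j] = (1/(n-1)) · Σ_k (x_{k,i} - mean_i) · (x_{k,j} - mean_j), with n-1 = 3:
  s[A,A] = ((1.5)·(1.5) + (0.5)·(0.5) + (-4.5)·(-4.5) + (2.5)·(2.5)) / 3 = 29/3 = 9.6667
  s[A,B] = ((1.5)·(-0.5) + (0.5)·(-0.5) + (-4.5)·(0.5) + (2.5)·(0.5)) / 3 = -2/3 = -0.6667
  s[B,B] = ((-0.5)·(-0.5) + (-0.5)·(-0.5) + (0.5)·(0.5) + (0.5)·(0.5)) / 3 = 1/3 = 0.3333
  Sample standard deviations s_i = √(s[i,i]):
  s(A) = √(9.6667) = 3.1091
  s(B) = √(0.3333) = 0.5774

Step 3 — r_{ij} = s_{ij} / (s_i · s_j):
  r[A,A] = 1 (diagonal).
  r[A,B] = -0.6667 / (3.1091 · 0.5774) = -0.6667 / 1.7951 = -0.3714
  r[B,B] = 1 (diagonal).

R is symmetric with unit diagonal. Assembling:

R = [[1, -0.3714],
 [-0.3714, 1]]


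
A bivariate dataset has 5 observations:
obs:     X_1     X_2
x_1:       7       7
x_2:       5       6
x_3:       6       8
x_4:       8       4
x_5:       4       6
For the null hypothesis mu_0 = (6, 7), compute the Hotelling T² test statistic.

Step 1 — sample mean vector:
  mean(X_1) = (7 + 5 + 6 + 8 + 4) / 5 = 30/5 = 6
  mean(X_2) = (7 + 6 + 8 + 4 + 6) / 5 = 31/5 = 6.2
  x̄ = (6, 6.2),  deviation x̄ - mu_0 = (6, 6.2) - (6, 7) = (0, -0.8).

Step 2 — sample covariance matrix, S[i,j] = (1/(n-1)) · Σ_k (x_{k,i} - mean_i) · (x_{k,j} - mean_j), divisor n-1 = 4:
  S[X_1,X_1] = ((1)·(1) + (-1)·(-1) + (0)·(0) + (2)·(2) + (-2)·(-2)) / 4 = 10/4 = 2.5
  S[X_1,X_2] = ((1)·(0.8) + (-1)·(-0.2) + (0)·(1.8) + (2)·(-2.2) + (-2)·(-0.2)) / 4 = -3/4 = -0.75
  S[X_2,X_2] = ((0.8)·(0.8) + (-0.2)·(-0.2) + (1.8)·(1.8) + (-2.2)·(-2.2) + (-0.2)·(-0.2)) / 4 = 8.8/4 = 2.2
  S = [[2.5, -0.75],
 [-0.75, 2.2]].

Step 3 — invert S. det(S) = 2.5·2.2 - (-0.75)² = 4.9375.
  S^{-1} = (1/det) · [[d, -b], [-b, a]] = [[0.4456, 0.1519],
 [0.1519, 0.5063]].

Step 4 — quadratic form (x̄ - mu_0)^T · S^{-1} · (x̄ - mu_0):
  S^{-1} · (x̄ - mu_0) = (-0.1215, -0.4051),
  (x̄ - mu_0)^T · [...] = (0)·(-0.1215) + (-0.8)·(-0.4051) = 0.3241.

Step 5 — scale by n: T² = 5 · 0.3241 = 1.6203.

T² ≈ 1.6203
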